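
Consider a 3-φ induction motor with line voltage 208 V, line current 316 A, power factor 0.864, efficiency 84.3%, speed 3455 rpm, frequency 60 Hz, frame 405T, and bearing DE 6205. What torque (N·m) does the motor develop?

P_in = √3·V·I·cosφ = 1.732 × 208 × 316 × 0.864 = 98359 W
P_out = η·P_in = 0.843 × 98359 = 82917 W
n = 3455 rpm
ω = 2π×3455/60 = 361.8 rad/s
τ = P_out/ω = 82917/361.8 = 229 N·m

229 N·m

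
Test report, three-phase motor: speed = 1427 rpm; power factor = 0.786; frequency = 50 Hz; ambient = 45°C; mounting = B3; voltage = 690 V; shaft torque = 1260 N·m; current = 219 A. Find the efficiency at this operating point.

ω = 2π × 1427/60 = 149.4 rad/s; P_out = τω = 1260 × 149.4 = 188244 W
P_in = √3·V_L·I_L·cosφ = 1.732 × 690 × 219 × 0.786 = 205714 W
η = P_out / P_in = 188244 / 205714 = 0.915 = 91.5%

91.5 %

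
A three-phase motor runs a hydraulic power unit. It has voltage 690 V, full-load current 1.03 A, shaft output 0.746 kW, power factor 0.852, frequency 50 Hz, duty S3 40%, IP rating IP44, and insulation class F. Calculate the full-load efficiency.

71.1 %

P_out = 0.746 kW = 746 W
P_in = √3·V_L·I_L·cosφ = 1.732 × 690 × 1.03 × 0.852 = 1049 W
η = P_out / P_in = 746 / 1049 = 0.711 = 71.1%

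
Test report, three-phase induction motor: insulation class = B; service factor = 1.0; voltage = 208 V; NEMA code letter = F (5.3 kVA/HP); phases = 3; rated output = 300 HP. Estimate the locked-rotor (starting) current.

4410 A

S_LR = 5.3 × 300 = 1590 kVA
I_LR = S_LR/(√3·V_L) = 1590000/(1.732×208) = 4410 A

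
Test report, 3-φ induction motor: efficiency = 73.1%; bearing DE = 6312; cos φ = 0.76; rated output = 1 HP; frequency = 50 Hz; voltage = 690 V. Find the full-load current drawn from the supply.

P_out = 1 × 746 = 746 W
P_in = P_out / η = 746 / 0.731 = 1021 W
I_L = P_in / (√3·V_L·cosφ) = 1021 / (1.732 × 690 × 0.76) = 1.12 A

1.12 A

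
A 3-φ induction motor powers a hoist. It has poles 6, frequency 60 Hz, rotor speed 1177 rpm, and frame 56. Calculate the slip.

n_s = 120f/p = 120×60/6 = 1200 rpm
s = (n_s − n)/n_s = (1200 − 1177)/1200 = 0.0192

1.92 %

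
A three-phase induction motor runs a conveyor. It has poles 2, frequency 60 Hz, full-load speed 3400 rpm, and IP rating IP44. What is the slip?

5.6 %

n_s = 120f/p = 120×60/2 = 3600 rpm
s = (n_s − n)/n_s = (3600 − 3400)/3600 = 0.0556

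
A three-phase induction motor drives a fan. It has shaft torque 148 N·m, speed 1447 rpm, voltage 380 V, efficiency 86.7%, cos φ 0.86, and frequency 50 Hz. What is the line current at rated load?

ω = 2π×1447/60 = 151.5 rad/s; P_out = τω = 148 × 151.5 = 22422 W
P_in = P_out / η = 22422 / 0.867 = 25862 W
I_L = P_in / (√3·V_L·cosφ) = 25862 / (1.732 × 380 × 0.86) = 45.7 A

45.7 A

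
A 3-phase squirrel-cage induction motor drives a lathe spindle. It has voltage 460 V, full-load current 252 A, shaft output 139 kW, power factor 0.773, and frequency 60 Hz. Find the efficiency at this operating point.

P_out = 139 kW = 139000 W
P_in = √3·V_L·I_L·cosφ = 1.732 × 460 × 252 × 0.773 = 155198 W
η = P_out / P_in = 139000 / 155198 = 0.896 = 89.6%

89.6 %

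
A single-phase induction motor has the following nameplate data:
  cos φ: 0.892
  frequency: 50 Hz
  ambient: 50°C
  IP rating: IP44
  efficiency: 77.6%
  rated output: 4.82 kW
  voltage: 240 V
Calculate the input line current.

P_out = 4.82 kW = 4820 W
P_in = P_out / η = 4820 / 0.776 = 6211 W
I = P_in / (V·cosφ) = 6211 / (240 × 0.892) = 29 A

29 A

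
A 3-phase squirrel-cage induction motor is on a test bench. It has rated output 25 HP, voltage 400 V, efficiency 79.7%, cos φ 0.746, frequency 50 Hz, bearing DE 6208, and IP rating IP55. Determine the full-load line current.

P_out = 25 × 746 = 18650 W
P_in = P_out / η = 18650 / 0.797 = 23400 W
I_L = P_in / (√3·V_L·cosφ) = 23400 / (1.732 × 400 × 0.746) = 45.3 A

45.3 A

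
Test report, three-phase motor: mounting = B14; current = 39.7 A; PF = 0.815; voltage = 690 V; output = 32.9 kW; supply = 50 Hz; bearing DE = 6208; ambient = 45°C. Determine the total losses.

5.77 kW

P_in = √3·V·I·cosφ = 1.732×690×39.7×0.815 = 38667 W
P_out = 32900 W
Losses = P_in − P_out = 38667 − 32900 = 5767 W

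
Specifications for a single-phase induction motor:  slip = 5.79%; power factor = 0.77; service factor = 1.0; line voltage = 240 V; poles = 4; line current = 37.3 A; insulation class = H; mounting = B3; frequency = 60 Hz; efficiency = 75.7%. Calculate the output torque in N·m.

P_in = V·I·cosφ = 240 × 37.3 × 0.77 = 6893 W
P_out = η·P_in = 0.757 × 6893 = 5218 W
n_s = 120×60/4 = 1800 rpm; n = 1800×(1−0.0579) = 1696 rpm
ω = 2π×1696/60 = 177.6 rad/s
τ = P_out/ω = 5218/177.6 = 29.4 N·m

29.4 N·m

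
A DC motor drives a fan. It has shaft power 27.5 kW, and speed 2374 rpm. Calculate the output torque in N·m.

ω = 2π × 2374/60 = 248.6 rad/s
τ = P/ω = 27500/248.6 = 111 N·m

111 N·m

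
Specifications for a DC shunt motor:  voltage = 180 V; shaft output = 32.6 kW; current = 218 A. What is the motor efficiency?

P_out = 32.6 kW = 32600 W
P_in = V·I = 180 × 218 = 39240 W
η = P_out / P_in = 32600 / 39240 = 0.831 = 83.1%

83.1 %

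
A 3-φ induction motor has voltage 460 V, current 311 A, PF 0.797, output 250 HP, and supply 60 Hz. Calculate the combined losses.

P_in = √3·V·I·cosφ = 1.732×460×311×0.797 = 197481 W
P_out = 250×746 = 186500 W
Losses = P_in − P_out = 197481 − 186500 = 10981 W

11000 W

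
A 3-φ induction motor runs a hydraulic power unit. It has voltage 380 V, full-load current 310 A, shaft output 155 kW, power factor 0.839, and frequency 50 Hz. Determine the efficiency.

90.5 %

P_out = 155 kW = 155000 W
P_in = √3·V_L·I_L·cosφ = 1.732 × 380 × 310 × 0.839 = 171181 W
η = P_out / P_in = 155000 / 171181 = 0.905 = 90.5%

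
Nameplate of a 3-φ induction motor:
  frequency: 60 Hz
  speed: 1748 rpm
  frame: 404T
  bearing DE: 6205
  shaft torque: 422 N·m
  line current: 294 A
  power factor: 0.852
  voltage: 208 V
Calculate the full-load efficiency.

85.6 %

ω = 2π × 1748/60 = 183.1 rad/s; P_out = τω = 422 × 183.1 = 77268 W
P_in = √3·V_L·I_L·cosφ = 1.732 × 208 × 294 × 0.852 = 90240 W
η = P_out / P_in = 77268 / 90240 = 0.856 = 85.6%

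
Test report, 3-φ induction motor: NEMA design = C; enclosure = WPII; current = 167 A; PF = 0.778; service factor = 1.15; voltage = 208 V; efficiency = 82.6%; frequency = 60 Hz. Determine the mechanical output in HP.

P_in = √3·V·I·cosφ = 1.732 × 208 × 167 × 0.778 = 46807 W
P_out = η·P_in = 0.826 × 46807 = 38663 W
= 38663/746 = 51.8 HP

51.8 HP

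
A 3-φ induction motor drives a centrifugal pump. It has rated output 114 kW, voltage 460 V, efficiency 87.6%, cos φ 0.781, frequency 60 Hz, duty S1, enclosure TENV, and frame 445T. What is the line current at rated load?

209 A

P_out = 114 kW = 114000 W
P_in = P_out / η = 114000 / 0.876 = 130137 W
I_L = P_in / (√3·V_L·cosφ) = 130137 / (1.732 × 460 × 0.781) = 209 A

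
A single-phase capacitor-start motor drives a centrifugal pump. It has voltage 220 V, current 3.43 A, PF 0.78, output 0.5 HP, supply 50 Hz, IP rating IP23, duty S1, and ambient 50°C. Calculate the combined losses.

216 W

P_in = V·I·cosφ = 220×3.43×0.78 = 589 W
P_out = 0.5×746 = 373 W
Losses = P_in − P_out = 589 − 373 = 216 W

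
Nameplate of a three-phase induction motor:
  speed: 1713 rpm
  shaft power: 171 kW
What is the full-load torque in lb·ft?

703 lb·ft

ω = 2π × 1713/60 = 179.4 rad/s
τ = P/ω = 171000/179.4 = 953.2 N·m
In lb·ft: 953.2/1.356 = 703 lb·ft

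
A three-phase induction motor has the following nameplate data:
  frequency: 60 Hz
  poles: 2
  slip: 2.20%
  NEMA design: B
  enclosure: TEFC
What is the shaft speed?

3521 rpm

n_s = 120f/p = 120×60/2 = 3600 rpm
n = n_s(1 − s) = 3600 × (1 − 0.022) = 3521 rpm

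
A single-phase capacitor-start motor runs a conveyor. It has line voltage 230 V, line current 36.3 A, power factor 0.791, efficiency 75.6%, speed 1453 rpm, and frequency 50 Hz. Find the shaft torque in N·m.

32.8 N·m

P_in = V·I·cosφ = 230 × 36.3 × 0.791 = 6604 W
P_out = η·P_in = 0.756 × 6604 = 4993 W
n = 1453 rpm
ω = 2π×1453/60 = 152.2 rad/s
τ = P_out/ω = 4993/152.2 = 32.8 N·m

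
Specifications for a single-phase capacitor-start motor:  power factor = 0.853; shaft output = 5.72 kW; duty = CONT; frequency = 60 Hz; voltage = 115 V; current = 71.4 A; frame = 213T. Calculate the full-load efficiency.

P_out = 5.72 kW = 5720 W
P_in = V·I·cosφ = 115 × 71.4 × 0.853 = 7004 W
η = P_out / P_in = 5720 / 7004 = 0.817 = 81.7%

81.7 %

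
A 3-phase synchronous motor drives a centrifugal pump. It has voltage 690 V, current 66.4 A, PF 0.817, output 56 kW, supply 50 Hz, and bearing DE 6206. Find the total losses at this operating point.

P_in = √3·V·I·cosφ = 1.732×690×66.4×0.817 = 64832 W
P_out = 56000 W
Losses = P_in − P_out = 64832 − 56000 = 8832 W

8.83 kW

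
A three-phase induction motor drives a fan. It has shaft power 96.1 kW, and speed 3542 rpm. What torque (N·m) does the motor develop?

ω = 2π × 3542/60 = 370.9 rad/s
τ = P/ω = 96100/370.9 = 259 N·m

259 N·m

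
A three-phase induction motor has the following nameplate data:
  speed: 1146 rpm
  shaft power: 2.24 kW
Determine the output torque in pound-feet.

13.8 lb·ft

ω = 2π × 1146/60 = 120 rad/s
τ = P/ω = 2240/120 = 18.67 N·m
In lb·ft: 18.67/1.356 = 13.8 lb·ft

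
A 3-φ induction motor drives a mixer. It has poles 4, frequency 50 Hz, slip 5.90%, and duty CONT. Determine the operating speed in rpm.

n_s = 120f/p = 120×50/4 = 1500 rpm
n = n_s(1 − s) = 1500 × (1 − 0.059) = 1412 rpm

1412 rpm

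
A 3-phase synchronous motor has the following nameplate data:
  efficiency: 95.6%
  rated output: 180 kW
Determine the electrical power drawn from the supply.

188 kW

P_out = 180000 W
P_in = P_out/η = 180000/0.956 = 188285 W = 188 kW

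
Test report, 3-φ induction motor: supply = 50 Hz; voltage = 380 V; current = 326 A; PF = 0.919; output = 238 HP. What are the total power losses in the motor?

19600 W

P_in = √3·V·I·cosφ = 1.732×380×326×0.919 = 197181 W
P_out = 238×746 = 177548 W
Losses = P_in − P_out = 197181 − 177548 = 19633 W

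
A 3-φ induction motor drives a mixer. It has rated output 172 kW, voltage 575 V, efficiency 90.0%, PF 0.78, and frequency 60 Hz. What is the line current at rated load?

P_out = 172 kW = 172000 W
P_in = P_out / η = 172000 / 0.900 = 191111 W
I_L = P_in / (√3·V_L·cosφ) = 191111 / (1.732 × 575 × 0.78) = 246 A

246 A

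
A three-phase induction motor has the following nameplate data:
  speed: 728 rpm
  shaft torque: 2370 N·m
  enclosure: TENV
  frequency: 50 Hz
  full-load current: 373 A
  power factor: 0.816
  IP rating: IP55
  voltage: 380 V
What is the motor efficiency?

ω = 2π × 728/60 = 76.24 rad/s; P_out = τω = 2370 × 76.24 = 180689 W
P_in = √3·V_L·I_L·cosφ = 1.732 × 380 × 373 × 0.816 = 200323 W
η = P_out / P_in = 180689 / 200323 = 0.902 = 90.2%

90.2 %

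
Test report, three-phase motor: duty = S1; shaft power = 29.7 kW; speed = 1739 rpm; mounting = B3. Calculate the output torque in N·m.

ω = 2π × 1739/60 = 182.1 rad/s
τ = P/ω = 29700/182.1 = 163 N·m

163 N·m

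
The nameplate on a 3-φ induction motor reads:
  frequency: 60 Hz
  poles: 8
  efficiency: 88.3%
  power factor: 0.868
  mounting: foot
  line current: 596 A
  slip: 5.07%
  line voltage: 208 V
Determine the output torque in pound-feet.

1360 lb·ft

P_in = √3·V·I·cosφ = 1.732 × 208 × 596 × 0.868 = 186371 W
P_out = η·P_in = 0.883 × 186371 = 164566 W
n_s = 120×60/8 = 900 rpm; n = 900×(1−0.0507) = 854 rpm
ω = 2π×854/60 = 89.43 rad/s
τ = P_out/ω = 164566/89.43 = 1840 N·m
In lb·ft: 1840/1.356 = 1360 lb·ft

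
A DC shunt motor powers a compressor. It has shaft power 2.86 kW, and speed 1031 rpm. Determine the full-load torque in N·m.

26.5 N·m

ω = 2π × 1031/60 = 108 rad/s
τ = P/ω = 2860/108 = 26.5 N·m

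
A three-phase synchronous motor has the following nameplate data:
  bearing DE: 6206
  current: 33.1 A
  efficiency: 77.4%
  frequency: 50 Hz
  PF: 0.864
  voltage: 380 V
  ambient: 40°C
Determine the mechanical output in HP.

P_in = √3·V·I·cosφ = 1.732 × 380 × 33.1 × 0.864 = 18822 W
P_out = η·P_in = 0.774 × 18822 = 14568 W
= 14568/746 = 19.5 HP

19.5 HP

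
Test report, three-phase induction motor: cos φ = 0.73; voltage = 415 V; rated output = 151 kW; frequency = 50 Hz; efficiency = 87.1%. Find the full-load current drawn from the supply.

P_out = 151 kW = 151000 W
P_in = P_out / η = 151000 / 0.871 = 173364 W
I_L = P_in / (√3·V_L·cosφ) = 173364 / (1.732 × 415 × 0.73) = 330 A

330 A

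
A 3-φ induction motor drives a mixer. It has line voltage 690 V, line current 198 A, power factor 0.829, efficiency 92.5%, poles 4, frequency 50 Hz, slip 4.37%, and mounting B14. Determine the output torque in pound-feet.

P_in = √3·V·I·cosφ = 1.732 × 690 × 198 × 0.829 = 196163 W
P_out = η·P_in = 0.925 × 196163 = 181451 W
n_s = 120×50/4 = 1500 rpm; n = 1500×(1−0.0437) = 1434 rpm
ω = 2π×1434/60 = 150.2 rad/s
τ = P_out/ω = 181451/150.2 = 1208 N·m
In lb·ft: 1208/1.356 = 891 lb·ft

891 lb·ft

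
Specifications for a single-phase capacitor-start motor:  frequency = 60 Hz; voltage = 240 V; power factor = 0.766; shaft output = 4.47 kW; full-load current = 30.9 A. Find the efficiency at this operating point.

P_out = 4.47 kW = 4470 W
P_in = V·I·cosφ = 240 × 30.9 × 0.766 = 5681 W
η = P_out / P_in = 4470 / 5681 = 0.787 = 78.7%

78.7 %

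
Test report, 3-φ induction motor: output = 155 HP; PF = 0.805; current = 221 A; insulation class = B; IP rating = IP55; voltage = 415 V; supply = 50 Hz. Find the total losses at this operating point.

P_in = √3·V·I·cosφ = 1.732×415×221×0.805 = 127875 W
P_out = 155×746 = 115630 W
Losses = P_in − P_out = 127875 − 115630 = 12245 W

12200 W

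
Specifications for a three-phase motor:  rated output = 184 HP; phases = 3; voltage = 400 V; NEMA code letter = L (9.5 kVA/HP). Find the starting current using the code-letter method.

2520 A

S_LR = 9.5 × 184 = 1748 kVA
I_LR = S_LR/(√3·V_L) = 1748000/(1.732×400) = 2520 A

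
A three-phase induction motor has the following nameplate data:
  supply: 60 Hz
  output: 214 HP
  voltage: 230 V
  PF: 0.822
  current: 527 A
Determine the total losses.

12.9 kW

P_in = √3·V·I·cosφ = 1.732×230×527×0.822 = 172567 W
P_out = 214×746 = 159644 W
Losses = P_in − P_out = 172567 − 159644 = 12923 W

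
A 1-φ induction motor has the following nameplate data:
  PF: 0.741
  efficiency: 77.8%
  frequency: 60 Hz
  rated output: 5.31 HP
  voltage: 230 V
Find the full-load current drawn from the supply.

29.9 A

P_out = 5.31 × 746 = 3961 W
P_in = P_out / η = 3961 / 0.778 = 5091 W
I = P_in / (V·cosφ) = 5091 / (230 × 0.741) = 29.9 A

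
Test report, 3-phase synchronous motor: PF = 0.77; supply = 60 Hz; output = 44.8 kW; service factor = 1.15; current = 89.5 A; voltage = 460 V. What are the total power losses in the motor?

10100 W

P_in = √3·V·I·cosφ = 1.732×460×89.5×0.77 = 54906 W
P_out = 44800 W
Losses = P_in − P_out = 54906 − 44800 = 10106 W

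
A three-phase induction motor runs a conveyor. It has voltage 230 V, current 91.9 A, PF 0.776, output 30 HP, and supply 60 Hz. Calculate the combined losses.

6030 W

P_in = √3·V·I·cosφ = 1.732×230×91.9×0.776 = 28409 W
P_out = 30×746 = 22380 W
Losses = P_in − P_out = 28409 − 22380 = 6029 W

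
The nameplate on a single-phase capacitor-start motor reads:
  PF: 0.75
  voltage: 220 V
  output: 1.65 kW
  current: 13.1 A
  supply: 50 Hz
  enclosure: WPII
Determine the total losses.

512 W

P_in = V·I·cosφ = 220×13.1×0.75 = 2162 W
P_out = 1650 W
Losses = P_in − P_out = 2162 − 1650 = 512 W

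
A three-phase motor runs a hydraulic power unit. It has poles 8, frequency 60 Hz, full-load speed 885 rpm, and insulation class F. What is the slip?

1.67 %

n_s = 120f/p = 120×60/8 = 900 rpm
s = (n_s − n)/n_s = (900 − 885)/900 = 0.0167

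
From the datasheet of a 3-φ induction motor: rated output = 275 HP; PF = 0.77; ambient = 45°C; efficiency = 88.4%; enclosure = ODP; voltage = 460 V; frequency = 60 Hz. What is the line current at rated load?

P_out = 275 × 746 = 205150 W
P_in = P_out / η = 205150 / 0.884 = 232070 W
I_L = P_in / (√3·V_L·cosφ) = 232070 / (1.732 × 460 × 0.77) = 378 A

378 A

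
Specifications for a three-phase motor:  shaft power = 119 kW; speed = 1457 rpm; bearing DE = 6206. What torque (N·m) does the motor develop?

ω = 2π × 1457/60 = 152.6 rad/s
τ = P/ω = 119000/152.6 = 780 N·m

780 N·m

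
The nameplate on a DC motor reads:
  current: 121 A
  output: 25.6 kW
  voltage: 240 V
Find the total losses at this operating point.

3.44 kW

P_in = V·I = 240×121 = 29040 W
P_out = 25600 W
Losses = P_in − P_out = 29040 − 25600 = 3440 W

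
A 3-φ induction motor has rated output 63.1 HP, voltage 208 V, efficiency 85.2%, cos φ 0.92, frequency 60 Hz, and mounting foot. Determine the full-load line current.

167 A

P_out = 63.1 × 746 = 47073 W
P_in = P_out / η = 47073 / 0.852 = 55250 W
I_L = P_in / (√3·V_L·cosφ) = 55250 / (1.732 × 208 × 0.92) = 167 A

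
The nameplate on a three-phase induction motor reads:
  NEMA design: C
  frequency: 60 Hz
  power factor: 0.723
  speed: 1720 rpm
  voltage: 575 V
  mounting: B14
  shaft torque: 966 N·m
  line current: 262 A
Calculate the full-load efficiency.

ω = 2π × 1720/60 = 180.1 rad/s; P_out = τω = 966 × 180.1 = 173977 W
P_in = √3·V_L·I_L·cosφ = 1.732 × 575 × 262 × 0.723 = 188649 W
η = P_out / P_in = 173977 / 188649 = 0.922 = 92.2%

92.2 %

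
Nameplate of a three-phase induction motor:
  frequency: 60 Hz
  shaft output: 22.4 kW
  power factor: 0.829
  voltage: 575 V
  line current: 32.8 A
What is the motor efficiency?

82.7 %

P_out = 22.4 kW = 22400 W
P_in = √3·V_L·I_L·cosφ = 1.732 × 575 × 32.8 × 0.829 = 27080 W
η = P_out / P_in = 22400 / 27080 = 0.827 = 82.7%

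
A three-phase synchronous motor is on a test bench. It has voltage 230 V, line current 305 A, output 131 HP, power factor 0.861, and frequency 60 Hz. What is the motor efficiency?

P_out = 131 × 746 = 97726 W
P_in = √3·V_L·I_L·cosφ = 1.732 × 230 × 305 × 0.861 = 104611 W
η = P_out / P_in = 97726 / 104611 = 0.934 = 93.4%

93.4 %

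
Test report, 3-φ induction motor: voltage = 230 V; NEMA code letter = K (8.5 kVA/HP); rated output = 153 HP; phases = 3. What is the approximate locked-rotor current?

3260 A

S_LR = 8.5 × 153 = 1300.5 kVA
I_LR = S_LR/(√3·V_L) = 1300500/(1.732×230) = 3260 A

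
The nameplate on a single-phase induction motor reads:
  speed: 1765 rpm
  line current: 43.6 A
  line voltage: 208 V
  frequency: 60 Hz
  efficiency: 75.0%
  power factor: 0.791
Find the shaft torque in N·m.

29.1 N·m

P_in = V·I·cosφ = 208 × 43.6 × 0.791 = 7173 W
P_out = η·P_in = 0.75 × 7173 = 5380 W
n = 1765 rpm
ω = 2π×1765/60 = 184.8 rad/s
τ = P_out/ω = 5380/184.8 = 29.1 N·m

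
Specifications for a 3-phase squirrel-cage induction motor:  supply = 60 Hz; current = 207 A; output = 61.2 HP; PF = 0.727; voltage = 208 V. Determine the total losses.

P_in = √3·V·I·cosφ = 1.732×208×207×0.727 = 54215 W
P_out = 61.2×746 = 45655 W
Losses = P_in − P_out = 54215 − 45655 = 8560 W

8.56 kW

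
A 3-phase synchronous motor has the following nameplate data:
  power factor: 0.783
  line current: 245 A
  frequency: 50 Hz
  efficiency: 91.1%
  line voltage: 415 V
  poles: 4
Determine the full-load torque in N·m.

P_in = √3·V·I·cosφ = 1.732 × 415 × 245 × 0.783 = 137887 W
P_out = η·P_in = 0.911 × 137887 = 125615 W
n = n_s = 120×50/4 = 1500 rpm (synchronous)
ω = 2π×1500/60 = 157.1 rad/s
τ = P_out/ω = 125615/157.1 = 800 N·m

800 N·m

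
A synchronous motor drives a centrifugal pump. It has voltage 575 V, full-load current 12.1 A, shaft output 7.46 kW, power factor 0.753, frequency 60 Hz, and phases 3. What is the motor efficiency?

82.2 %

P_out = 7.46 kW = 7460 W
P_in = √3·V_L·I_L·cosφ = 1.732 × 575 × 12.1 × 0.753 = 9074 W
η = P_out / P_in = 7460 / 9074 = 0.822 = 82.2%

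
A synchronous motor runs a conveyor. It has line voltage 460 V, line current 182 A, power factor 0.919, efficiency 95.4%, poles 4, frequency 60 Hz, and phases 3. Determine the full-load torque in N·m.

674 N·m

P_in = √3·V·I·cosφ = 1.732 × 460 × 182 × 0.919 = 133258 W
P_out = η·P_in = 0.954 × 133258 = 127128 W
n = n_s = 120×60/4 = 1800 rpm (synchronous)
ω = 2π×1800/60 = 188.5 rad/s
τ = P_out/ω = 127128/188.5 = 674 N·m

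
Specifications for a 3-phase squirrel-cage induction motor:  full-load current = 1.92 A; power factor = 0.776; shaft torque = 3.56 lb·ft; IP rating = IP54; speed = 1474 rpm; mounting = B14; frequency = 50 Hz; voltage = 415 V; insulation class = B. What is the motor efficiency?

τ = 3.56 lb·ft × 1.356 = 4.827 N·m
ω = 2π × 1474/60 = 154.4 rad/s; P_out = τω = 4.827 × 154.4 = 745 W
P_in = √3·V_L·I_L·cosφ = 1.732 × 415 × 1.92 × 0.776 = 1071 W
η = P_out / P_in = 745 / 1071 = 0.696 = 69.6%

69.6 %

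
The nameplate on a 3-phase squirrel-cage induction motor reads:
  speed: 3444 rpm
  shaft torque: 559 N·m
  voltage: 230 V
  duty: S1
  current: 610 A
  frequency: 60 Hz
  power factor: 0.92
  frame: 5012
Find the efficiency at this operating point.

90.2 %

ω = 2π × 3444/60 = 360.7 rad/s; P_out = τω = 559 × 360.7 = 201631 W
P_in = √3·V_L·I_L·cosφ = 1.732 × 230 × 610 × 0.92 = 223560 W
η = P_out / P_in = 201631 / 223560 = 0.902 = 90.2%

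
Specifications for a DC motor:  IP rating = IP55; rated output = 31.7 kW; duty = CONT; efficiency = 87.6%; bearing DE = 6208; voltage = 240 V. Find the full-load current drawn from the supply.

151 A

P_out = 31.7 kW = 31700 W
P_in = P_out / η = 31700 / 0.876 = 36187 W
I = P_in / V = 36187 / 240 = 151 A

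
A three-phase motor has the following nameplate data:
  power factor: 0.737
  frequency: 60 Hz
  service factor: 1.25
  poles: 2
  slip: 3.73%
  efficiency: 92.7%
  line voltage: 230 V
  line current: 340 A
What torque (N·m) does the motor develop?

255 N·m

P_in = √3·V·I·cosφ = 1.732 × 230 × 340 × 0.737 = 99821 W
P_out = η·P_in = 0.927 × 99821 = 92534 W
n_s = 120×60/2 = 3600 rpm; n = 3600×(1−0.0373) = 3466 rpm
ω = 2π×3466/60 = 363 rad/s
τ = P_out/ω = 92534/363 = 255 N·m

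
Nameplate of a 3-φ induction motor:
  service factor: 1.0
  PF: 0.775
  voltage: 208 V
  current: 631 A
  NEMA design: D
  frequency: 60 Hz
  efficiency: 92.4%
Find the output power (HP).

218 HP

P_in = √3·V·I·cosφ = 1.732 × 208 × 631 × 0.775 = 176174 W
P_out = η·P_in = 0.924 × 176174 = 162785 W
= 162785/746 = 218 HP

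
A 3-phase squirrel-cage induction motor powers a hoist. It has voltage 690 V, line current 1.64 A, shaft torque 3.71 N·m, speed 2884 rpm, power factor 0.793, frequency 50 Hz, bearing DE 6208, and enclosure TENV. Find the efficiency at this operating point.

ω = 2π × 2884/60 = 302 rad/s; P_out = τω = 3.71 × 302 = 1120 W
P_in = √3·V_L·I_L·cosφ = 1.732 × 690 × 1.64 × 0.793 = 1554 W
η = P_out / P_in = 1120 / 1554 = 0.721 = 72.1%

72.1 %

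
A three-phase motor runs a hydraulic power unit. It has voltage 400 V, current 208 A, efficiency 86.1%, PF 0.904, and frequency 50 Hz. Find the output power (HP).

P_in = √3·V·I·cosφ = 1.732 × 400 × 208 × 0.904 = 130269 W
P_out = η·P_in = 0.861 × 130269 = 112162 W
= 112162/746 = 150 HP

150 HP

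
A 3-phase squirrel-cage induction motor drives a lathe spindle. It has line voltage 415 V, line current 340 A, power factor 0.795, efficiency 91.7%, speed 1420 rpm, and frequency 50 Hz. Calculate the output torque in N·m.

1200 N·m

P_in = √3·V·I·cosφ = 1.732 × 415 × 340 × 0.795 = 194286 W
P_out = η·P_in = 0.917 × 194286 = 178160 W
n = 1420 rpm
ω = 2π×1420/60 = 148.7 rad/s
τ = P_out/ω = 178160/148.7 = 1200 N·m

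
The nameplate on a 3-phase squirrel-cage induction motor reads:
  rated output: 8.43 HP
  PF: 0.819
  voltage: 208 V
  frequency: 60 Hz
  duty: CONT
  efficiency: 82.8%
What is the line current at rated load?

25.7 A

P_out = 8.43 × 746 = 6289 W
P_in = P_out / η = 6289 / 0.828 = 7595 W
I_L = P_in / (√3·V_L·cosφ) = 7595 / (1.732 × 208 × 0.819) = 25.7 A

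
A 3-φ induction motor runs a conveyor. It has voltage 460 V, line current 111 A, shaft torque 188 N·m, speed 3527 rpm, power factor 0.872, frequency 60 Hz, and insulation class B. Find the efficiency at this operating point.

ω = 2π × 3527/60 = 369.3 rad/s; P_out = τω = 188 × 369.3 = 69428 W
P_in = √3·V_L·I_L·cosφ = 1.732 × 460 × 111 × 0.872 = 77116 W
η = P_out / P_in = 69428 / 77116 = 0.900 = 90.0%

90.0 %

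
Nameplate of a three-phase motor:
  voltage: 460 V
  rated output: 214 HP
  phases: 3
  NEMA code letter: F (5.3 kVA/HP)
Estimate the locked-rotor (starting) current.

S_LR = 5.3 × 214 = 1134.2 kVA
I_LR = S_LR/(√3·V_L) = 1134200/(1.732×460) = 1420 A

1420 A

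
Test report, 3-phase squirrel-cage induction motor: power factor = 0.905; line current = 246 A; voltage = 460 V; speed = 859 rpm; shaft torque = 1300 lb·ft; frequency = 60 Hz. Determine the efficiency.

τ = 1300 lb·ft × 1.356 = 1763 N·m
ω = 2π × 859/60 = 89.95 rad/s; P_out = τω = 1763 × 89.95 = 158582 W
P_in = √3·V_L·I_L·cosφ = 1.732 × 460 × 246 × 0.905 = 177374 W
η = P_out / P_in = 158582 / 177374 = 0.894 = 89.4%

89.4 %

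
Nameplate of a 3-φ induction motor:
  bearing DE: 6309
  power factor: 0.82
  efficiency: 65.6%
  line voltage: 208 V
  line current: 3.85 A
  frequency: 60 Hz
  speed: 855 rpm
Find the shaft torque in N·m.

8.33 N·m

P_in = √3·V·I·cosφ = 1.732 × 208 × 3.85 × 0.82 = 1137 W
P_out = η·P_in = 0.656 × 1137 = 746 W
n = 855 rpm
ω = 2π×855/60 = 89.54 rad/s
τ = P_out/ω = 746/89.54 = 8.33 N·m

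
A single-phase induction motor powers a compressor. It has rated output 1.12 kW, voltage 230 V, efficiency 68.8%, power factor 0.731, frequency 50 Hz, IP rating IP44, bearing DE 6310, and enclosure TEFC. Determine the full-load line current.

P_out = 1.12 kW = 1120 W
P_in = P_out / η = 1120 / 0.688 = 1628 W
I = P_in / (V·cosφ) = 1628 / (230 × 0.731) = 9.68 A

9.68 A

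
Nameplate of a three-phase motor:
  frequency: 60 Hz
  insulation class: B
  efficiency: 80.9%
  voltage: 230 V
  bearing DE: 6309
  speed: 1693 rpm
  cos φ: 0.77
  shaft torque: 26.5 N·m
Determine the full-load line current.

ω = 2π×1693/60 = 177.3 rad/s; P_out = τω = 26.5 × 177.3 = 4698 W
P_in = P_out / η = 4698 / 0.809 = 5807 W
I_L = P_in / (√3·V_L·cosφ) = 5807 / (1.732 × 230 × 0.77) = 18.9 A

18.9 A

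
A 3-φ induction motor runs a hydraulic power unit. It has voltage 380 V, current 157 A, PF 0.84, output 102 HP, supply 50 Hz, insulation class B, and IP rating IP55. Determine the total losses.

P_in = √3·V·I·cosφ = 1.732×380×157×0.84 = 86798 W
P_out = 102×746 = 76092 W
Losses = P_in − P_out = 86798 − 76092 = 10706 W

10.7 kW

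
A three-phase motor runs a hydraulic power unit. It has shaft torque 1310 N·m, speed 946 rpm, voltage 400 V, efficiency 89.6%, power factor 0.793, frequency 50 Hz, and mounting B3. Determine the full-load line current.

ω = 2π×946/60 = 99.06 rad/s; P_out = τω = 1310 × 99.06 = 129769 W
P_in = P_out / η = 129769 / 0.896 = 144831 W
I_L = P_in / (√3·V_L·cosφ) = 144831 / (1.732 × 400 × 0.793) = 264 A

264 A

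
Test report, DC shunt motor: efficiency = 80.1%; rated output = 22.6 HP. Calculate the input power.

P_out = 22.6 × 746 = 16860 W
P_in = P_out/η = 16860/0.801 = 21049 W = 21 kW

21 kW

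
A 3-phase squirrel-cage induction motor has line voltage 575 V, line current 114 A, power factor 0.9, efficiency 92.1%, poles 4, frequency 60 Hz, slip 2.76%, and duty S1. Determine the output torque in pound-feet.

379 lb·ft

P_in = √3·V·I·cosφ = 1.732 × 575 × 114 × 0.9 = 102179 W
P_out = η·P_in = 0.921 × 102179 = 94107 W
n_s = 120×60/4 = 1800 rpm; n = 1800×(1−0.0276) = 1750 rpm
ω = 2π×1750/60 = 183.3 rad/s
τ = P_out/ω = 94107/183.3 = 513.4 N·m
In lb·ft: 513.4/1.356 = 379 lb·ft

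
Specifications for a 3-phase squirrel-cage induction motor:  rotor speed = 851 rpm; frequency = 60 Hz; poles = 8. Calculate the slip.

5.44 %

n_s = 120f/p = 120×60/8 = 900 rpm
s = (n_s − n)/n_s = (900 − 851)/900 = 0.0544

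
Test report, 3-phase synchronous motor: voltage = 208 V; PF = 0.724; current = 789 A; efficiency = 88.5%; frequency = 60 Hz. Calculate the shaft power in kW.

P_in = √3·V·I·cosφ = 1.732 × 208 × 789 × 0.724 = 205791 W
P_out = η·P_in = 0.885 × 205791 = 182125 W

182 kW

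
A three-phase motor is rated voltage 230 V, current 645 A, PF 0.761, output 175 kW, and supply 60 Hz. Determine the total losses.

20500 W

P_in = √3·V·I·cosφ = 1.732×230×645×0.761 = 195533 W
P_out = 175000 W
Losses = P_in − P_out = 195533 − 175000 = 20533 W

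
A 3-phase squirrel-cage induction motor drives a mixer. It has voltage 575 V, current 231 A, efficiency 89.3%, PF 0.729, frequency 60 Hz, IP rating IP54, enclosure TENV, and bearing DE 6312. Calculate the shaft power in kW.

P_in = √3·V·I·cosφ = 1.732 × 575 × 231 × 0.729 = 167709 W
P_out = η·P_in = 0.893 × 167709 = 149764 W

150 kW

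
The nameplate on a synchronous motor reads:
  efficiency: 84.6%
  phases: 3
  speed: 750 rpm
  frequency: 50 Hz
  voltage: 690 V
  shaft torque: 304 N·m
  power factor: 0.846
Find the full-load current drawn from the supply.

27.9 A

ω = 2π×750/60 = 78.54 rad/s; P_out = τω = 304 × 78.54 = 23876 W
P_in = P_out / η = 23876 / 0.846 = 28222 W
I_L = P_in / (√3·V_L·cosφ) = 28222 / (1.732 × 690 × 0.846) = 27.9 A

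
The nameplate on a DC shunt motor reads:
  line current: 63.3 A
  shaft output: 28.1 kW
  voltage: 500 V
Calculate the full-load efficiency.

P_out = 28.1 kW = 28100 W
P_in = V·I = 500 × 63.3 = 31650 W
η = P_out / P_in = 28100 / 31650 = 0.888 = 88.8%

88.8 %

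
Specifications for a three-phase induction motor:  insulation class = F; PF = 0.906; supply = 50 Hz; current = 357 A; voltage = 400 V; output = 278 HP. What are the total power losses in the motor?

P_in = √3·V·I·cosφ = 1.732×400×357×0.906 = 224081 W
P_out = 278×746 = 207388 W
Losses = P_in − P_out = 224081 − 207388 = 16693 W

16.7 kW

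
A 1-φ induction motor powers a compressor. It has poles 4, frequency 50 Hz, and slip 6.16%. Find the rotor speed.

n_s = 120f/p = 120×50/4 = 1500 rpm
n = n_s(1 − s) = 1500 × (1 − 0.0616) = 1408 rpm

1408 rpm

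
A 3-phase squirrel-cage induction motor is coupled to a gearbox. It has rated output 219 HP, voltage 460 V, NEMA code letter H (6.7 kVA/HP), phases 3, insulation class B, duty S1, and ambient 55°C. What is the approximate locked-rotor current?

1840 A

S_LR = 6.7 × 219 = 1467.3 kVA
I_LR = S_LR/(√3·V_L) = 1467300/(1.732×460) = 1840 A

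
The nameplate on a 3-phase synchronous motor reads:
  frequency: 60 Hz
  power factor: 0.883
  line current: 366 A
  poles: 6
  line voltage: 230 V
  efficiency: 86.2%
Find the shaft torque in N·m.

883 N·m

P_in = √3·V·I·cosφ = 1.732 × 230 × 366 × 0.883 = 128741 W
P_out = η·P_in = 0.862 × 128741 = 110975 W
n = n_s = 120×60/6 = 1200 rpm (synchronous)
ω = 2π×1200/60 = 125.7 rad/s
τ = P_out/ω = 110975/125.7 = 883 N·m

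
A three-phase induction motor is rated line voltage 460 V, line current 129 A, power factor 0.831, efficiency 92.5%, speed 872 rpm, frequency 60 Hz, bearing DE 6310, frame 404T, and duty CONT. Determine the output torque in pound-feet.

638 lb·ft

P_in = √3·V·I·cosφ = 1.732 × 460 × 129 × 0.831 = 85408 W
P_out = η·P_in = 0.925 × 85408 = 79002 W
n = 872 rpm
ω = 2π×872/60 = 91.32 rad/s
τ = P_out/ω = 79002/91.32 = 865.1 N·m
In lb·ft: 865.1/1.356 = 638 lb·ft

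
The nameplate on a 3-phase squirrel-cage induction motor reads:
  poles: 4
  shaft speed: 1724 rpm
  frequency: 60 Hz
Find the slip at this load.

n_s = 120f/p = 120×60/4 = 1800 rpm
s = (n_s − n)/n_s = (1800 − 1724)/1800 = 0.0422

4.2 %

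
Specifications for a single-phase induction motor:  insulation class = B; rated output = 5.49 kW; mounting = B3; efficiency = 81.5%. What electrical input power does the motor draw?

P_out = 5490 W
P_in = P_out/η = 5490/0.815 = 6736 W = 6.74 kW

6.74 kW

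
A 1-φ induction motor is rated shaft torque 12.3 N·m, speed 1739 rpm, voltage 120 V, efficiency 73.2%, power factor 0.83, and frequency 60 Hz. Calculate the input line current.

ω = 2π×1739/60 = 182.1 rad/s; P_out = τω = 12.3 × 182.1 = 2240 W
P_in = P_out / η = 2240 / 0.732 = 3060 W
I = P_in / (V·cosφ) = 3060 / (120 × 0.83) = 30.7 A

30.7 A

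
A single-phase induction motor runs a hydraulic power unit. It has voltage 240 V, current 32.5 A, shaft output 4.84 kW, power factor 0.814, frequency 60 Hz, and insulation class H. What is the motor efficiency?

76.2 %

P_out = 4.84 kW = 4840 W
P_in = V·I·cosφ = 240 × 32.5 × 0.814 = 6349 W
η = P_out / P_in = 4840 / 6349 = 0.762 = 76.2%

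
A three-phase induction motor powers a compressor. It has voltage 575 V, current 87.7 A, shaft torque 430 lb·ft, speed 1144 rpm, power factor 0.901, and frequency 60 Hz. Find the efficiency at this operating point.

τ = 430 lb·ft × 1.356 = 583.1 N·m
ω = 2π × 1144/60 = 119.8 rad/s; P_out = τω = 583.1 × 119.8 = 69855 W
P_in = √3·V_L·I_L·cosφ = 1.732 × 575 × 87.7 × 0.901 = 78694 W
η = P_out / P_in = 69855 / 78694 = 0.888 = 88.8%

88.8 %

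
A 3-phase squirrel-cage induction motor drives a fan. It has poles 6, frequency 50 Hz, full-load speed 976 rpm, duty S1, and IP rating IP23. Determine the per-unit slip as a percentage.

n_s = 120f/p = 120×50/6 = 1000 rpm
s = (n_s − n)/n_s = (1000 − 976)/1000 = 0.0240

2.40 %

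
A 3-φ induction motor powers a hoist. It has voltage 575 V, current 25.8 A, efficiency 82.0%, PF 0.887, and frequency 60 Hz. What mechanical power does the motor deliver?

18.7 kW

P_in = √3·V·I·cosφ = 1.732 × 575 × 25.8 × 0.887 = 22791 W
P_out = η·P_in = 0.82 × 22791 = 18689 W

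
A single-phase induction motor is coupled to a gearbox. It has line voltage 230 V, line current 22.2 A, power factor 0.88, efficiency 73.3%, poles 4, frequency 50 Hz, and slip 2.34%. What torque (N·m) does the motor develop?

P_in = V·I·cosφ = 230 × 22.2 × 0.88 = 4493 W
P_out = η·P_in = 0.733 × 4493 = 3293 W
n_s = 120×50/4 = 1500 rpm; n = 1500×(1−0.0234) = 1465 rpm
ω = 2π×1465/60 = 153.4 rad/s
τ = P_out/ω = 3293/153.4 = 21.5 N·m

21.5 N·m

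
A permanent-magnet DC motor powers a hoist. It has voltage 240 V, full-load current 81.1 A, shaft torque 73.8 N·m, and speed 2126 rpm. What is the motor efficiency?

84.4 %

ω = 2π × 2126/60 = 222.6 rad/s; P_out = τω = 73.8 × 222.6 = 16428 W
P_in = V·I = 240 × 81.1 = 19464 W
η = P_out / P_in = 16428 / 19464 = 0.844 = 84.4%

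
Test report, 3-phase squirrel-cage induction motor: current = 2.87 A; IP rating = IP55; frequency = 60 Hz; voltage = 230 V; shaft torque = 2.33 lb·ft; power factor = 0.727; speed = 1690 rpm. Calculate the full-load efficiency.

67.3 %

τ = 2.33 lb·ft × 1.356 = 3.159 N·m
ω = 2π × 1690/60 = 177 rad/s; P_out = τω = 3.159 × 177 = 559 W
P_in = √3·V_L·I_L·cosφ = 1.732 × 230 × 2.87 × 0.727 = 831 W
η = P_out / P_in = 559 / 831 = 0.673 = 67.3%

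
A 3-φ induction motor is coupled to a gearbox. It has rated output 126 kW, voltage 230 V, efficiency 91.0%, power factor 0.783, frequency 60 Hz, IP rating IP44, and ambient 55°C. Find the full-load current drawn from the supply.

444 A

P_out = 126 kW = 126000 W
P_in = P_out / η = 126000 / 0.910 = 138462 W
I_L = P_in / (√3·V_L·cosφ) = 138462 / (1.732 × 230 × 0.783) = 444 A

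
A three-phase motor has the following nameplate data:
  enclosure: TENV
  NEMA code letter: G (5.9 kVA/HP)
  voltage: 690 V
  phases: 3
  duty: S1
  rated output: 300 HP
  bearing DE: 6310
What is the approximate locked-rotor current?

S_LR = 5.9 × 300 = 1770 kVA
I_LR = S_LR/(√3·V_L) = 1770000/(1.732×690) = 1480 A

1480 A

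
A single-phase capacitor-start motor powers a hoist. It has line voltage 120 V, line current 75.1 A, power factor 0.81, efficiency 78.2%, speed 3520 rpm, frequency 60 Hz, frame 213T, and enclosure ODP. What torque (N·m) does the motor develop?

15.5 N·m

P_in = V·I·cosφ = 120 × 75.1 × 0.81 = 7300 W
P_out = η·P_in = 0.782 × 7300 = 5709 W
n = 3520 rpm
ω = 2π×3520/60 = 368.6 rad/s
τ = P_out/ω = 5709/368.6 = 15.5 N·m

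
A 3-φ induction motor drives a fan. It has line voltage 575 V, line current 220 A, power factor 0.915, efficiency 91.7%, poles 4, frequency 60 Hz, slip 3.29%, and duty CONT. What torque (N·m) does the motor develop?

1010 N·m

P_in = √3·V·I·cosφ = 1.732 × 575 × 220 × 0.915 = 200475 W
P_out = η·P_in = 0.917 × 200475 = 183836 W
n_s = 120×60/4 = 1800 rpm; n = 1800×(1−0.0329) = 1741 rpm
ω = 2π×1741/60 = 182.3 rad/s
τ = P_out/ω = 183836/182.3 = 1010 N·m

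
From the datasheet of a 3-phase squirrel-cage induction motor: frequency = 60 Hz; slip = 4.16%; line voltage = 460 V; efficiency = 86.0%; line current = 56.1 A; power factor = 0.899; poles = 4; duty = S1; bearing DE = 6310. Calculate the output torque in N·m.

P_in = √3·V·I·cosφ = 1.732 × 460 × 56.1 × 0.899 = 40182 W
P_out = η·P_in = 0.86 × 40182 = 34557 W
n_s = 120×60/4 = 1800 rpm; n = 1800×(1−0.0416) = 1725 rpm
ω = 2π×1725/60 = 180.6 rad/s
τ = P_out/ω = 34557/180.6 = 191 N·m

191 N·m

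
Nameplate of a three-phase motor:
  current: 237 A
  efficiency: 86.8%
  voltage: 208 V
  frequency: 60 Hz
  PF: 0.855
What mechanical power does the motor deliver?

P_in = √3·V·I·cosφ = 1.732 × 208 × 237 × 0.855 = 73000 W
P_out = η·P_in = 0.868 × 73000 = 63364 W

63.4 kW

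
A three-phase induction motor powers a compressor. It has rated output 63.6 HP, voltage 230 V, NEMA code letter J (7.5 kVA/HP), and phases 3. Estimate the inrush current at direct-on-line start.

1200 A

S_LR = 7.5 × 63.6 = 477 kVA
I_LR = S_LR/(√3·V_L) = 477000/(1.732×230) = 1200 A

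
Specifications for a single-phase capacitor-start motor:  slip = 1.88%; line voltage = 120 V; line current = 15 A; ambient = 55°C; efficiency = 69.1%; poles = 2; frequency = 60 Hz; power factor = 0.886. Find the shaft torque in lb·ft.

2.2 lb·ft

P_in = V·I·cosφ = 120 × 15 × 0.886 = 1595 W
P_out = η·P_in = 0.691 × 1595 = 1102 W
n_s = 120×60/2 = 3600 rpm; n = 3600×(1−0.0188) = 3532 rpm
ω = 2π×3532/60 = 369.9 rad/s
τ = P_out/ω = 1102/369.9 = 2.979 N·m
In lb·ft: 2.979/1.356 = 2.2 lb·ft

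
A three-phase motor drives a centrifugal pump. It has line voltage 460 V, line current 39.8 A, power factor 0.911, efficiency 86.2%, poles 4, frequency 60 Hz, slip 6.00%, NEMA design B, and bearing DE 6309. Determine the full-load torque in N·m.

P_in = √3·V·I·cosφ = 1.732 × 460 × 39.8 × 0.911 = 28887 W
P_out = η·P_in = 0.862 × 28887 = 24901 W
n_s = 120×60/4 = 1800 rpm; n = 1800×(1−0.06) = 1692 rpm
ω = 2π×1692/60 = 177.2 rad/s
τ = P_out/ω = 24901/177.2 = 141 N·m

141 N·m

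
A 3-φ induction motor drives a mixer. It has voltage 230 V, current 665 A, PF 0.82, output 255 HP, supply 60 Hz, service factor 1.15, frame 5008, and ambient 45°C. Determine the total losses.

P_in = √3·V·I·cosφ = 1.732×230×665×0.82 = 217226 W
P_out = 255×746 = 190230 W
Losses = P_in − P_out = 217226 − 190230 = 26996 W

27 kW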